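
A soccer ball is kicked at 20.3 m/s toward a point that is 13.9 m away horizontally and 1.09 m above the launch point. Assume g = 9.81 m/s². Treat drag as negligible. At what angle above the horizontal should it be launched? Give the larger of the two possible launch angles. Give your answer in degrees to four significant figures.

Trajectory: y = x tanθ − g x² (1 + tan²θ)/(2v₀²). With x = 13.9, y = 1.09, v₀ = 20.3, g = 9.81:
2.300 tan²θ − 13.9 tanθ + (3.390) = 0.
tanθ = [13.9 ± √(13.9² − 4 × 2.300 × (3.390))] / (2 × 2.300) = (13.9 ± 12.73) / 4.599, giving tanθ = 0.2546 or 5.790.
θ = 14.28° or 80.20°; the larger is 80.20°.

80.20°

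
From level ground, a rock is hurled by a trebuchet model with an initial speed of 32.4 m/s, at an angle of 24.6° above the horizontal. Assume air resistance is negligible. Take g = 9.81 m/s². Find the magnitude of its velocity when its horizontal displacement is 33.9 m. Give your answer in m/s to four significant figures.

Components: vₓ = 32.40 cos 24.6° = 29.46 m/s, v_y0 = 32.40 sin 24.6° = 13.49 m/s.
Time to reach x = 33.9 m: t = x/vₓ = 33.9/29.46 = 1.151 s.
Vertical velocity there: v_y = v_y0 − g t = 13.49 − 9.81 × 1.151 = 2.199 m/s.
Speed: √(vₓ² + v_y²) = √(29.46² + 2.199²) = 29.54 m/s.

29.54 m/s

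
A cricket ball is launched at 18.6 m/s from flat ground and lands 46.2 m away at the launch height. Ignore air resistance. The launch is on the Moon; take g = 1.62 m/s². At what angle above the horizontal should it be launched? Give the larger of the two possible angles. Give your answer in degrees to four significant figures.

83.75°

R = v₀² sin 2θ / g gives sin 2θ = gR/v₀² = 1.62·46.2/18.6² = 0.2163.
2θ = 12.49° or 180° − 12.49° = 167.5°, so θ = 6.247° or 83.75°.
The larger angle is 83.75°.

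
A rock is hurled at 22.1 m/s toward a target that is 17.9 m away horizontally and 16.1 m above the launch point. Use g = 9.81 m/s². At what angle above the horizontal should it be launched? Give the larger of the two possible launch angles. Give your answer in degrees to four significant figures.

76.29°

Trajectory: y = x tanθ − g x² (1 + tan²θ)/(2v₀²). With x = 17.9, y = 16.1, v₀ = 22.1, g = 9.81:
3.218 tan²θ − 17.9 tanθ + (19.32) = 0.
tanθ = [17.9 ± √(17.9² − 4 × 3.218 × (19.32))] / (2 × 3.218) = (17.9 ± 8.471) / 6.436, giving tanθ = 1.465 or 4.098.
θ = 55.68° or 76.29°; the larger is 76.29°.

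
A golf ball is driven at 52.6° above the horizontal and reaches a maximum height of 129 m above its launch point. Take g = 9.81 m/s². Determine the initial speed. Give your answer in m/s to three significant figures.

At the peak v_y = 0, so v_y0 = √(2gH) = √(2 × 9.81 × 129) = 50.31 m/s.
v_y0 = v₀ sin θ ⇒ v₀ = 50.31 / sin 52.6° = 63.33 m/s.

63.3 m/s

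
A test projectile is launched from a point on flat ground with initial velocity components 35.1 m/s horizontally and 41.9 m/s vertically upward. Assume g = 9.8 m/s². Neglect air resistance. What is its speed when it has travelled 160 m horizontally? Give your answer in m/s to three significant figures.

x = vₓ t ⇒ t = 160/35.10 = 4.558 s.
Vertical velocity there: v_y = v_y0 − g t = 41.90 − 9.80 × 4.558 = −2.772 m/s.
Speed: √(vₓ² + v_y²) = √(35.10² + 2.772²) = 35.21 m/s.

35.2 m/s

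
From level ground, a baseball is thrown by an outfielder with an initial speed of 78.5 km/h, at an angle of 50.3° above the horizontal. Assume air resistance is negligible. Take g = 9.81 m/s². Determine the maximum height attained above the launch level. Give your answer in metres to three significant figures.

14.3 m

Convert: 78.5 km/h = 78.5/3.6 = 21.81 m/s.
Resolve: vₓ = 21.81 cos 50.3° = 13.93 m/s and v_y0 = 21.81 sin 50.3° = 16.78 m/s.
At the apex v_y = 0, so H = v_y0²/(2g) = 16.78²/19.62 = 14.35 m.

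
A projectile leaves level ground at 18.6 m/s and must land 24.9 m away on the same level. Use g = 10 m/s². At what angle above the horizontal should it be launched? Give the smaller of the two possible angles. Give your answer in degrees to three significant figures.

From R = (v₀²/g) sin 2θ: sin 2θ = 10.0 × 24.9 / 345.96 = 0.7197.
2θ = 46.03° or 180° − 46.03° = 134.0°, so θ = 23.02° or 66.98°.
The smaller angle is 23.02°.

23.0°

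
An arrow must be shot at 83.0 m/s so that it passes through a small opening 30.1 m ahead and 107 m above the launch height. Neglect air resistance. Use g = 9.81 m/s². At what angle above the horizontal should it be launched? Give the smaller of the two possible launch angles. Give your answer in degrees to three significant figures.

75.6°

Trajectory: y = x tanθ − g x² (1 + tan²θ)/(2v₀²). With x = 30.1, y = 107, v₀ = 83.0, g = 9.81:
0.6451 tan²θ − 30.1 tanθ + (107.6) = 0.
tanθ = [30.1 ± √(30.1² − 4 × 0.6451 × (107.6))] / (2 × 0.6451) = (30.1 ± 25.06) / 1.290, giving tanθ = 3.903 or 42.76.
θ = 75.63° or 88.66°; the smaller is 75.63°.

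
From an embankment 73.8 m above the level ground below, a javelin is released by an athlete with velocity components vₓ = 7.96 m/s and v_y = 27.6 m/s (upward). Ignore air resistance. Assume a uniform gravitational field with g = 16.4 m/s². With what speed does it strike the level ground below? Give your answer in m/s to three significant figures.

The projectile lands when y = 73.8 + (27.60) t − ½·16.4·t² = 0. Positive root: t = (27.60 + √(27.60² + 2·16.4·73.8)) / 16.4 = (27.60 + 56.41) / 16.4 = 5.123 s.
Vertical velocity at impact: v_y = v_y0 − g t = 27.60 − 16.4 × 5.123 = −56.41 m/s.
Speed: |v| = √(vₓ² + v_y²) = √(7.960² + 56.41²) = 56.97 m/s.

57.0 m/s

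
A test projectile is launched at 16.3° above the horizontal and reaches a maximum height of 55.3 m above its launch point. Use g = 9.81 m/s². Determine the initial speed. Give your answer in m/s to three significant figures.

117 m/s

At the peak v_y = 0, so v_y0 = √(2gH) = √(2 × 9.81 × 55.3) = 32.94 m/s.
v_y0 = v₀ sin θ ⇒ v₀ = 32.94 / sin 16.3° = 117.4 m/s.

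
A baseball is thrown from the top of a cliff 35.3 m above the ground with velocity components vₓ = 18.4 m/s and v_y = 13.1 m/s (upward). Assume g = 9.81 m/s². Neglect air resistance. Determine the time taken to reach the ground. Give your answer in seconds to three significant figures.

4.33 s

Vertical motion (up positive, ground at y = 0): 4.905 t² − (13.10) t − 35.3 = 0, so t = (13.10 + √(13.10² + 2·9.81·35.3)) / 9.81 = (13.10 + 29.40) / 9.81 = 4.332 s.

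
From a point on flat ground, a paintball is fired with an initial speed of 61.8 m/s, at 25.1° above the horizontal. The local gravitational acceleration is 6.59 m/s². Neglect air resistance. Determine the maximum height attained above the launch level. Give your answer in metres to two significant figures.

Components: vₓ = 61.80 cos 25.1° = 55.96 m/s, v_y0 = 61.80 sin 25.1° = 26.22 m/s.
Maximum height: H = v_y0² / (2g) = 26.22² / (2 × 6.59) = 52.14 m.

52 m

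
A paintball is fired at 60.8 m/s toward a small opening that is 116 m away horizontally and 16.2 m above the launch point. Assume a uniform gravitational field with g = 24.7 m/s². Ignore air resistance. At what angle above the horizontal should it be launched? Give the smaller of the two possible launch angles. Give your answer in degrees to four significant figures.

Trajectory: y = x tanθ − g x² (1 + tan²θ)/(2v₀²). With x = 116, y = 16.2, v₀ = 60.8, g = 24.7:
44.95 tan²θ − 116 tanθ + (61.15) = 0.
tanθ = [116 ± √(116² − 4 × 44.95 × (61.15))] / (2 × 44.95) = (116 ± 49.59) / 89.91, giving tanθ = 0.7386 or 1.842.
θ = 36.45° or 61.50°; the smaller is 36.45°.

36.45°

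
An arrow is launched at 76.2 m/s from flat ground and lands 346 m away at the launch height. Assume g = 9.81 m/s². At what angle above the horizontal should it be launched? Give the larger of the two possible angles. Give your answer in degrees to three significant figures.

72.1°

From R = (v₀²/g) sin 2θ: sin 2θ = 9.81 × 346 / 5806.4 = 0.5846.
2θ = 35.77° or 180° − 35.77° = 144.2°, so θ = 17.89° or 72.11°.
The larger angle is 72.11°.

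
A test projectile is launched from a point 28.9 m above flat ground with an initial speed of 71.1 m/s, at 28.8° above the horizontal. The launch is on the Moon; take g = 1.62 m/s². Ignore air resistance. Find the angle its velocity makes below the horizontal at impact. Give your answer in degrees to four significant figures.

29.74°

Components: vₓ = 71.10 cos 28.8° = 62.31 m/s, v_y0 = 71.10 sin 28.8° = 34.25 m/s.
Vertical motion (up positive, ground at y = 0): 0.8100 t² − (34.25) t − 28.9 = 0, so t = (34.25 + √(34.25² + 2·1.62·28.9)) / 1.62 = (34.25 + 35.59) / 1.62 = 43.11 s.
At impact: v_y = v_y0 − g t = −35.59 m/s; vₓ = 62.31 m/s.
Angle below horizontal: arctan(|v_y|/vₓ) = arctan(35.59/62.31) = 29.74°.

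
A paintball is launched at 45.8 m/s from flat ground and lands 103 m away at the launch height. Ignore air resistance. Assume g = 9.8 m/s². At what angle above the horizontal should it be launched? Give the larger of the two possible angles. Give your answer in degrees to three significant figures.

R = v₀² sin 2θ / g gives sin 2θ = gR/v₀² = 9.80·103/45.8² = 0.4812.
2θ = 28.76° or 180° − 28.76° = 151.2°, so θ = 14.38° or 75.62°.
The larger angle is 75.62°.

75.6°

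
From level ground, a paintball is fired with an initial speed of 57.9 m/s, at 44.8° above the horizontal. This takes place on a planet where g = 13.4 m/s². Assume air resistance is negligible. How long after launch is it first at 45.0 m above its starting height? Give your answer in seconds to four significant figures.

Horizontal component vₓ = 57.90 cos 44.8° = 41.08 m/s; vertical v_y0 = 57.90 sin 44.8° = 40.80 m/s.
Set y = v_y0 t − ½ g t² = 45.0: 6.700 t² − 40.80 t + 45.0 = 0.
t = [40.80 ± √(40.80² − 2·13.4·45.0)] / 13.4 = (40.80 ± 21.41) / 13.4, so t = 1.447 s or t = 4.643 s.
The first (ascending) time is 1.447 s.

1.447 s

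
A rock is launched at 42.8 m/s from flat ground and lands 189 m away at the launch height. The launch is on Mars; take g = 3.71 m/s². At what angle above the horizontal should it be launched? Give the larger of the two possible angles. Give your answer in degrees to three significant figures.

Level-ground range R = v₀² sin(2θ)/g ⇒ sin(2θ) = gR/v₀² = 3.71 × 189 / 42.8² = 0.3828.
2θ = 22.51° or 180° − 22.51° = 157.5°, so θ = 11.25° or 78.75°.
The larger angle is 78.75°.

78.7°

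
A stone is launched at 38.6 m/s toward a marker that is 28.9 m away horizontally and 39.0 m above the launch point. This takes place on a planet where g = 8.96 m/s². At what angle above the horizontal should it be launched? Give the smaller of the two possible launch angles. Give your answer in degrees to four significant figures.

59.27°

Trajectory: y = x tanθ − g x² (1 + tan²θ)/(2v₀²). With x = 28.9, y = 39.0, v₀ = 38.6, g = 8.96:
2.511 tan²θ − 28.9 tanθ + (41.51) = 0.
tanθ = [28.9 ± √(28.9² − 4 × 2.511 × (41.51))] / (2 × 2.511) = (28.9 ± 20.45) / 5.023, giving tanθ = 1.682 or 9.826.
θ = 59.27° or 84.19°; the smaller is 59.27°.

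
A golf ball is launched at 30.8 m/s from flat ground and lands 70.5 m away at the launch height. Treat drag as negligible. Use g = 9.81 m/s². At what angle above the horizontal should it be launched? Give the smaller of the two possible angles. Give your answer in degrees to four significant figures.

23.40°

From R = (v₀²/g) sin 2θ: sin 2θ = 9.81 × 70.5 / 948.64 = 0.7290.
2θ = 46.81° or 180° − 46.81° = 133.2°, so θ = 23.40° or 66.60°.
The smaller angle is 23.40°.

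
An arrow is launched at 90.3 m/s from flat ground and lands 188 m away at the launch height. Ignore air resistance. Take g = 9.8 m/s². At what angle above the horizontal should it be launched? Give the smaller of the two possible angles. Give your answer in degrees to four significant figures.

6.529°

R = v₀² sin 2θ / g gives sin 2θ = gR/v₀² = 9.80·188/90.3² = 0.2259.
2θ = 13.06° or 180° − 13.06° = 166.9°, so θ = 6.529° or 83.47°.
The smaller angle is 6.529°.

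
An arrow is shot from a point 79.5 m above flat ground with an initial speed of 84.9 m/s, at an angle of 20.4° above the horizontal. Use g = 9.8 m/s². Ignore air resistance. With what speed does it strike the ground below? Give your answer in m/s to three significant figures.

93.6 m/s

Components: vₓ = 84.90 cos 20.4° = 79.58 m/s, v_y0 = 84.90 sin 20.4° = 29.59 m/s.
The projectile lands when y = 79.5 + (29.59) t − ½·9.80·t² = 0. Positive root: t = (29.59 + √(29.59² + 2·9.80·79.5)) / 9.80 = (29.59 + 49.34) / 9.80 = 8.054 s.
Vertical velocity at impact: v_y = v_y0 − g t = 29.59 − 9.80 × 8.054 = −49.34 m/s.
Speed: |v| = √(vₓ² + v_y²) = √(79.58² + 49.34²) = 93.63 m/s.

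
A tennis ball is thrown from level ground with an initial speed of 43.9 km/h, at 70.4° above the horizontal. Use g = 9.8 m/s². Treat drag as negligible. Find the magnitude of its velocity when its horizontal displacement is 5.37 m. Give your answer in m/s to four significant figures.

Convert: 43.9 km/h = 43.9/3.6 = 12.19 m/s.
Horizontal component vₓ = 12.19 cos 70.4° = 4.091 m/s; vertical v_y0 = 12.19 sin 70.4° = 11.49 m/s.
At x = 5.37 m, t = x/vₓ = 5.37/4.091 = 1.313 s.
Vertical velocity there: v_y = v_y0 − g t = 11.49 − 9.80 × 1.313 = −1.377 m/s.
Speed: √(vₓ² + v_y²) = √(4.091² + 1.377²) = 4.316 m/s.

4.316 m/s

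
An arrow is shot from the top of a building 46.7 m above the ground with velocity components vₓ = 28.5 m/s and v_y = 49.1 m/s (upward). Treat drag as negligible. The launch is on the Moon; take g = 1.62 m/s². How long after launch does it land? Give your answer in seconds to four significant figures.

The projectile lands when y = 46.7 + (49.10) t − ½·1.62·t² = 0. Positive root: t = (49.10 + √(49.10² + 2·1.62·46.7)) / 1.62 = (49.10 + 50.62) / 1.62 = 61.55 s.

61.55 s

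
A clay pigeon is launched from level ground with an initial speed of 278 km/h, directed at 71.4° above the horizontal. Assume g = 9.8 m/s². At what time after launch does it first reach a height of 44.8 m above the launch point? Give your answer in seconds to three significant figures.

Convert: 278 km/h = 278/3.6 = 77.22 m/s.
Components: vₓ = 77.22 cos 71.4° = 24.63 m/s, v_y0 = 77.22 sin 71.4° = 73.19 m/s.
Height y(t) = 73.19 t − 4.900 t² = 44.8 gives 4.900 t² − 73.19 t + 44.8 = 0.
Quadratic formula: t = (73.19 ± √4478.5) / 9.80 = (73.19 ± 66.92) / 9.80 → t = 0.6395 s or 14.30 s.
The first (ascending) time is 0.6395 s.

0.639 s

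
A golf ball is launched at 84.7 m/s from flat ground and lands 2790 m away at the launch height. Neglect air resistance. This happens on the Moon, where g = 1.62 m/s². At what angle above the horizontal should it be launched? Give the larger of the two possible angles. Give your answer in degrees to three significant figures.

R = v₀² sin 2θ / g gives sin 2θ = gR/v₀² = 1.62·2790/84.7² = 0.6300.
2θ = 39.05° or 180° − 39.05° = 140.9°, so θ = 19.53° or 70.47°.
The larger angle is 70.47°.

70.5°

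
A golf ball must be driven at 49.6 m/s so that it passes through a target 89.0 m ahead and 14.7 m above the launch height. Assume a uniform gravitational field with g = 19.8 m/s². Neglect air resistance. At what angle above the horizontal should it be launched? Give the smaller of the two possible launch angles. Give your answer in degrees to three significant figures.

34.9°

Trajectory: y = x tanθ − g x² (1 + tan²θ)/(2v₀²). With x = 89.0, y = 14.7, v₀ = 49.6, g = 19.8:
31.88 tan²θ − 89.0 tanθ + (46.58) = 0.
tanθ = [89.0 ± √(89.0² − 4 × 31.88 × (46.58))] / (2 × 31.88) = (89.0 ± 44.53) / 63.75, giving tanθ = 0.6976 or 2.095.
θ = 34.90° or 64.48°; the smaller is 34.90°.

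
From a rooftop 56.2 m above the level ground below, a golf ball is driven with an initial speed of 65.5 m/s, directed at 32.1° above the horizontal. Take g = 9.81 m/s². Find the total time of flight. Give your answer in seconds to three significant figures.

Components: vₓ = 65.50 cos 32.1° = 55.49 m/s, v_y0 = 65.50 sin 32.1° = 34.81 m/s.
With up positive and y = 0 at the ground: y(t) = 56.2 + (34.81) t − 4.905 t². Setting y = 0 and taking the positive root: t = [34.81 + √(34.81² + 2·9.81·56.2)] / 9.81 = (34.81 + 48.11) / 9.81 = 8.452 s.

8.45 s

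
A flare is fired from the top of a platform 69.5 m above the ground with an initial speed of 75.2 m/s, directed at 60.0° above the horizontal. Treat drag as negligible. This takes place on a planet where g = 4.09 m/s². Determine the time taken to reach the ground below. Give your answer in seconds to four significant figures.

32.88 s

Components: vₓ = 75.20 cos 60.0° = 37.60 m/s, v_y0 = 75.20 sin 60.0° = 65.13 m/s.
Vertical motion (up positive, ground at y = 0): 2.045 t² − (65.13) t − 69.5 = 0, so t = (65.13 + √(65.13² + 2·4.09·69.5)) / 4.09 = (65.13 + 69.35) / 4.09 = 32.88 s.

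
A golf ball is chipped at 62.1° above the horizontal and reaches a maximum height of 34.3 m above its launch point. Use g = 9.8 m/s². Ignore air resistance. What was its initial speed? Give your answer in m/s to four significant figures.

29.34 m/s

At the peak v_y = 0, so v_y0 = √(2gH) = √(2 × 9.80 × 34.3) = 25.93 m/s.
v_y0 = v₀ sin θ ⇒ v₀ = 25.93 / sin 62.1° = 29.34 m/s.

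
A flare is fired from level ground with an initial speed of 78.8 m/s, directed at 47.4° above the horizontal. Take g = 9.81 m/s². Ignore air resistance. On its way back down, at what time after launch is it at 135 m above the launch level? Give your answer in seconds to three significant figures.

8.64 s

Resolve: vₓ = 78.80 cos 47.4° = 53.34 m/s and v_y0 = 78.80 sin 47.4° = 58.00 m/s.
Height y(t) = 58.00 t − 4.905 t² = 135 gives 4.905 t² − 58.00 t + 135 = 0.
t = [58.00 ± √(58.00² − 2·9.81·135)] / 9.81 = (58.00 ± 26.75) / 9.81, so t = 3.185 s or t = 8.640 s.
The descending-branch root is 8.640 s.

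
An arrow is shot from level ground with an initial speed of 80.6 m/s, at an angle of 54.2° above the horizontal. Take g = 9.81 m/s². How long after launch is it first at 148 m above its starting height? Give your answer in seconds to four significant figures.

Components: vₓ = 80.60 cos 54.2° = 47.15 m/s, v_y0 = 80.60 sin 54.2° = 65.37 m/s.
Require v_y0 t − ½ g t² = 148, i.e. 4.905 t² − 65.37 t + 148 = 0.
Quadratic formula: t = (65.37 ± √1369.7) / 9.81 = (65.37 ± 37.01) / 9.81 → t = 2.891 s or 10.44 s.
The first (ascending) time is 2.891 s.

2.891 s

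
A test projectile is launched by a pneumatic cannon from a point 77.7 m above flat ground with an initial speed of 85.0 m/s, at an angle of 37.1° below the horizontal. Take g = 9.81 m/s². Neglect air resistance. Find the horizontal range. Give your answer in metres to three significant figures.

91.0 m

vₓ = 85.00 cos 37.1° = 67.79 m/s; v_y0 = −51.27 m/s (downward).
Vertical motion (up positive, ground at y = 0): 4.905 t² − (−51.27) t − 77.7 = 0, so t = (−51.27 + √(51.27² + 2·9.81·77.7)) / 9.81 = (−51.27 + 64.45) / 9.81 = 1.343 s.
Horizontal distance: R = vₓ t = 67.79 × 1.343 = 91.04 m.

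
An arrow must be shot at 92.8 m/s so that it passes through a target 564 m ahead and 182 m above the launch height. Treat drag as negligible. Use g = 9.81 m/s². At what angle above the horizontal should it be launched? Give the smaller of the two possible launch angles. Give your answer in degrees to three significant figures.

42.3°

Trajectory: y = x tanθ − g x² (1 + tan²θ)/(2v₀²). With x = 564, y = 182, v₀ = 92.8, g = 9.81:
181.2 tan²θ − 564 tanθ + (363.2) = 0.
tanθ = [564 ± √(564² − 4 × 181.2 × (363.2))] / (2 × 181.2) = (564 ± 234.3) / 362.4, giving tanθ = 0.9099 or 2.203.
θ = 42.30° or 65.59°; the smaller is 42.30°.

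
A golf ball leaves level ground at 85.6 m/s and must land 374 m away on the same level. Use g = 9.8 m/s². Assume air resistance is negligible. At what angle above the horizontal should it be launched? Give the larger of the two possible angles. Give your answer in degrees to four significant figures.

74.99°

Level-ground range R = v₀² sin(2θ)/g ⇒ sin(2θ) = gR/v₀² = 9.80 × 374 / 85.6² = 0.5002.
2θ = 30.01° or 180° − 30.01° = 150.0°, so θ = 15.01° or 74.99°.
The larger angle is 74.99°.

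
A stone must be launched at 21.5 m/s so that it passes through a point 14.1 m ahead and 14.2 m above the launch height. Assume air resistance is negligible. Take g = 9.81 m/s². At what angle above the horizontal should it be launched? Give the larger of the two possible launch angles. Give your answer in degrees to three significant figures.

79.1°

Trajectory: y = x tanθ − g x² (1 + tan²θ)/(2v₀²). With x = 14.1, y = 14.2, v₀ = 21.5, g = 9.81:
2.110 tan²θ − 14.1 tanθ + (16.31) = 0.
tanθ = [14.1 ± √(14.1² − 4 × 2.110 × (16.31))] / (2 × 2.110) = (14.1 ± 7.822) / 4.219, giving tanθ = 1.488 or 5.196.
θ = 56.10° or 79.11°; the larger is 79.11°.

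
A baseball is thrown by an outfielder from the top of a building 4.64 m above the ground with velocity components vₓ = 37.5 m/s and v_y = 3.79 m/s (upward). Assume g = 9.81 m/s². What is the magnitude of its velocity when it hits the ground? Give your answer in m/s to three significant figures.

38.9 m/s

With up positive and y = 0 at the ground: y(t) = 4.64 + (3.790) t − 4.905 t². Setting y = 0 and taking the positive root: t = [3.790 + √(3.790² + 2·9.81·4.64)] / 9.81 = (3.790 + 10.27) / 9.81 = 1.433 s.
Vertical velocity at impact: v_y = v_y0 − g t = 3.790 − 9.81 × 1.433 = −10.27 m/s.
Speed: |v| = √(vₓ² + v_y²) = √(37.50² + 10.27²) = 38.88 m/s.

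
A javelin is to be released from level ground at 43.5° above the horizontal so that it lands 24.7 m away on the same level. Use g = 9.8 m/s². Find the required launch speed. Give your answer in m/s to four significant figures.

15.57 m/s

From R = (v₀² / g) sin 2θ: v₀ = √(gR / sin 2θ).
v₀ = √(9.80 × 24.7 / sin 87.00°) = √(242.1 / 0.9986) = √242.39 = 15.57 m/s.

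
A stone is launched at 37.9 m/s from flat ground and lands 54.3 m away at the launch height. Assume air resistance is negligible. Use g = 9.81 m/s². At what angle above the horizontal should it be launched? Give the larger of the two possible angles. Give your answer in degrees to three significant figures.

79.1°

From R = (v₀²/g) sin 2θ: sin 2θ = 9.81 × 54.3 / 1436.4 = 0.3708.
2θ = 21.77° or 180° − 21.77° = 158.2°, so θ = 10.88° or 79.12°.
The larger angle is 79.12°.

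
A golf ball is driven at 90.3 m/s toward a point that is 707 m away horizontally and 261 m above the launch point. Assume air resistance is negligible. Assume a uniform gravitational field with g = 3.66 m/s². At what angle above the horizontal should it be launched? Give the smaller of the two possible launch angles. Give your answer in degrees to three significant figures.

Trajectory: y = x tanθ − g x² (1 + tan²θ)/(2v₀²). With x = 707, y = 261, v₀ = 90.3, g = 3.66:
112.2 tan²θ − 707 tanθ + (373.2) = 0.
tanθ = [707 ± √(707² − 4 × 112.2 × (373.2))] / (2 × 112.2) = (707 ± 576.5) / 224.4, giving tanθ = 0.5815 or 5.721.
θ = 30.18° or 80.09°; the smaller is 30.18°.

30.2°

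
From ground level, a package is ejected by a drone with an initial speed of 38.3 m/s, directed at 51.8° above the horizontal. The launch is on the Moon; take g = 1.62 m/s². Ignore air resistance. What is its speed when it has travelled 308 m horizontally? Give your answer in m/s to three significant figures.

25.3 m/s

Components: vₓ = 38.30 cos 51.8° = 23.69 m/s, v_y0 = 38.30 sin 51.8° = 30.10 m/s.
Time to reach x = 308 m: t = x/vₓ = 308/23.69 = 13.00 s.
Vertical velocity there: v_y = v_y0 − g t = 30.10 − 1.62 × 13.00 = 9.032 m/s.
Speed: √(vₓ² + v_y²) = √(23.69² + 9.032²) = 25.35 m/s.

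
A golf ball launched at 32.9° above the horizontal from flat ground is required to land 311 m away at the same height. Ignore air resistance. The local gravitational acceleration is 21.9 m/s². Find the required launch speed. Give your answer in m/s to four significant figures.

From R = (v₀² / g) sin 2θ: v₀ = √(gR / sin 2θ).
v₀ = √(21.9 × 311 / sin 65.80°) = √(6811 / 0.9121) = √7467.1 = 86.41 m/s.

86.41 m/s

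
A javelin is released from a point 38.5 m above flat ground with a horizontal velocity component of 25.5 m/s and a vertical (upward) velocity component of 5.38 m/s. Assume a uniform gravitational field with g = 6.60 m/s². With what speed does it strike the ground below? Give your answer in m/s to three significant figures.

Vertical motion (up positive, ground at y = 0): 3.300 t² − (5.380) t − 38.5 = 0, so t = (5.380 + √(5.380² + 2·6.60·38.5)) / 6.60 = (5.380 + 23.18) / 6.60 = 4.327 s.
Vertical velocity at impact: v_y = v_y0 − g t = 5.380 − 6.60 × 4.327 = −23.18 m/s.
Speed: |v| = √(vₓ² + v_y²) = √(25.50² + 23.18²) = 34.46 m/s.

34.5 m/s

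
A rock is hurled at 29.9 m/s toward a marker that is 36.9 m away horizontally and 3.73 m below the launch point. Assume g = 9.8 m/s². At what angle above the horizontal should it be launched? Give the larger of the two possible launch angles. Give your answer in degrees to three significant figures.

Trajectory: y = x tanθ − g x² (1 + tan²θ)/(2v₀²). With x = 36.9, y = −3.73, v₀ = 29.9, g = 9.80:
7.463 tan²θ − 36.9 tanθ + (3.733) = 0.
tanθ = [36.9 ± √(36.9² − 4 × 7.463 × (3.733))] / (2 × 7.463) = (36.9 ± 35.36) / 14.93, giving tanθ = 0.1033 or 4.841.
θ = 5.899° or 78.33°; the larger is 78.33°.

78.3°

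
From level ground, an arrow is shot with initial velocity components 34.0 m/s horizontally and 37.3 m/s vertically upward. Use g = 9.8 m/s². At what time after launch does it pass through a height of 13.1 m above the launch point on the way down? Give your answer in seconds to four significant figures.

7.243 s

Set y = v_y0 t − ½ g t² = 13.1: 4.900 t² − 37.30 t + 13.1 = 0.
Quadratic formula: t = (37.30 ± √1134.5) / 9.80 = (37.30 ± 33.68) / 9.80 → t = 0.3691 s or 7.243 s.
The descending-branch root is 7.243 s.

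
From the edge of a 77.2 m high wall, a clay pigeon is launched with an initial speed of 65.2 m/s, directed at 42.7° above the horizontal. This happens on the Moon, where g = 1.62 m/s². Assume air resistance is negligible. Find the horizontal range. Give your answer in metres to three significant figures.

vₓ = 65.20 cos 42.7° = 47.92 m/s; v_y0 = 65.20 sin 42.7° = 44.22 m/s.
Vertical motion (up positive, ground at y = 0): 0.8100 t² − (44.22) t − 77.2 = 0, so t = (44.22 + √(44.22² + 2·1.62·77.2)) / 1.62 = (44.22 + 46.96) / 1.62 = 56.28 s.
Horizontal distance: R = vₓ t = 47.92 × 56.28 = 2697 m.

2700 m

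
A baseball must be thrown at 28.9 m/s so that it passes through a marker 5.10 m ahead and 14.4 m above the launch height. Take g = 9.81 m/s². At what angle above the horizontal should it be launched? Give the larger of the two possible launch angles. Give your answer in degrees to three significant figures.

Trajectory: y = x tanθ − g x² (1 + tan²θ)/(2v₀²). With x = 5.10, y = 14.4, v₀ = 28.9, g = 9.81:
0.1528 tan²θ − 5.10 tanθ + (14.55) = 0.
tanθ = [5.10 ± √(5.10² − 4 × 0.1528 × (14.55))] / (2 × 0.1528) = (5.10 ± 4.137) / 0.3055, giving tanθ = 3.151 or 30.24.
θ = 72.39° or 88.11°; the larger is 88.11°.

88.1°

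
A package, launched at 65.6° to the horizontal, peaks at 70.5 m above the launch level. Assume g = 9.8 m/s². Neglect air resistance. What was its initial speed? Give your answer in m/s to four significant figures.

At the peak v_y = 0, so v_y0 = √(2gH) = √(2 × 9.80 × 70.5) = 37.17 m/s.
v_y0 = v₀ sin θ ⇒ v₀ = 37.17 / sin 65.6° = 40.82 m/s.

40.82 m/s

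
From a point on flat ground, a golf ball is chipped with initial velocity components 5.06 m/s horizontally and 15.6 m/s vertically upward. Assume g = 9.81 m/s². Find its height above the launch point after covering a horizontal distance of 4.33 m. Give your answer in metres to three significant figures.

9.76 m

x = vₓ t ⇒ t = 4.33/5.060 = 0.8557 s.
Height: y = v_y0 t − ½ g t² = 15.60 × 0.8557 − 4.905 × 0.8557² = 13.35 − 3.592 = 9.758 m.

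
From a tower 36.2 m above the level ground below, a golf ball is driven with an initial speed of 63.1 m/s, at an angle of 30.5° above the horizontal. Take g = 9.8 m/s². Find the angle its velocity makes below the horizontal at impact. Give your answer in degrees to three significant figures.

37.5°

Resolve: vₓ = 63.10 cos 30.5° = 54.37 m/s and v_y0 = 63.10 sin 30.5° = 32.03 m/s.
Vertical motion (up positive, ground at y = 0): 4.900 t² − (32.03) t − 36.2 = 0, so t = (32.03 + √(32.03² + 2·9.80·36.2)) / 9.80 = (32.03 + 41.66) / 9.80 = 7.518 s.
At impact: v_y = v_y0 − g t = −41.66 m/s; vₓ = 54.37 m/s.
Angle below horizontal: arctan(|v_y|/vₓ) = arctan(41.66/54.37) = 37.46°.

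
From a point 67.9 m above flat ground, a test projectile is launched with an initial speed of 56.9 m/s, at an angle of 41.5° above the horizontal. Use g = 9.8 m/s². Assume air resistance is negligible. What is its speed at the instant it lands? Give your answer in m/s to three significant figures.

67.6 m/s

Resolve: vₓ = 56.90 cos 41.5° = 42.62 m/s and v_y0 = 56.90 sin 41.5° = 37.70 m/s.
With up positive and y = 0 at the ground: y(t) = 67.9 + (37.70) t − 4.900 t². Setting y = 0 and taking the positive root: t = [37.70 + √(37.70² + 2·9.80·67.9)] / 9.80 = (37.70 + 52.46) / 9.80 = 9.201 s.
Vertical velocity at impact: v_y = v_y0 − g t = 37.70 − 9.80 × 9.201 = −52.46 m/s.
Speed: |v| = √(vₓ² + v_y²) = √(42.62² + 52.46²) = 67.59 m/s.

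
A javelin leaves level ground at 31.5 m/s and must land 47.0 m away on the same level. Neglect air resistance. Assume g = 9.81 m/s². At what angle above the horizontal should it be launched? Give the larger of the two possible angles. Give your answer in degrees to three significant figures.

R = v₀² sin 2θ / g gives sin 2θ = gR/v₀² = 9.81·47.0/31.5² = 0.4647.
2θ = 27.69° or 180° − 27.69° = 152.3°, so θ = 13.84° or 76.16°.
The larger angle is 76.16°.

76.2°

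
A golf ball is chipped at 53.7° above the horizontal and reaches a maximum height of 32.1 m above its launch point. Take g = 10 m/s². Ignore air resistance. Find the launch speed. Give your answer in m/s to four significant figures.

31.44 m/s

At the peak v_y = 0, so v_y0 = √(2gH) = √(2 × 10.0 × 32.1) = 25.34 m/s.
v_y0 = v₀ sin θ ⇒ v₀ = 25.34 / sin 53.7° = 31.44 m/s.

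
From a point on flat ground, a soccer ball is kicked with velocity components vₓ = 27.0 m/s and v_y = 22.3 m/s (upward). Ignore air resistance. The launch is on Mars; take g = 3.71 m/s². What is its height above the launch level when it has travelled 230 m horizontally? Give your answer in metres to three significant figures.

55.4 m

Time to reach x = 230 m: t = x/vₓ = 230/27.00 = 8.519 s.
Height: y = v_y0 t − ½ g t² = 22.30 × 8.519 − 1.855 × 8.519² = 190.0 − 134.6 = 55.35 m.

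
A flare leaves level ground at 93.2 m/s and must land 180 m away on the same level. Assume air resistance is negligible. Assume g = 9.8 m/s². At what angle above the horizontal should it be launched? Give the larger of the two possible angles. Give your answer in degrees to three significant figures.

84.1°

From R = (v₀²/g) sin 2θ: sin 2θ = 9.80 × 180 / 8686.2 = 0.2031.
2θ = 11.72° or 180° − 11.72° = 168.3°, so θ = 5.859° or 84.14°.
The larger angle is 84.14°.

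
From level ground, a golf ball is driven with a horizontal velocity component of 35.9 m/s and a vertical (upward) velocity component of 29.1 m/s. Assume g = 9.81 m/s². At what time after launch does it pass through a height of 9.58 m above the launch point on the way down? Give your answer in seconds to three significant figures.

Set y = v_y0 t − ½ g t² = 9.58: 4.905 t² − 29.10 t + 9.58 = 0.
t = [29.10 ± √(29.10² − 2·9.81·9.58)] / 9.81 = (29.10 ± 25.67) / 9.81, so t = 0.3498 s or t = 5.583 s.
The descending-branch root is 5.583 s.

5.58 s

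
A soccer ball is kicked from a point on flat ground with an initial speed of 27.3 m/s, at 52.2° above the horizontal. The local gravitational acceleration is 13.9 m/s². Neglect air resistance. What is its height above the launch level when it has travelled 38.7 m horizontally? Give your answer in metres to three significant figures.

12.7 m

vₓ = 27.30 cos 52.2° = 16.73 m/s; v_y0 = 27.30 sin 52.2° = 21.57 m/s.
Time to reach x = 38.7 m: t = x/vₓ = 38.7/16.73 = 2.313 s.
Height: y = v_y0 t − ½ g t² = 21.57 × 2.313 − 6.950 × 2.313² = 49.89 − 37.18 = 12.71 m.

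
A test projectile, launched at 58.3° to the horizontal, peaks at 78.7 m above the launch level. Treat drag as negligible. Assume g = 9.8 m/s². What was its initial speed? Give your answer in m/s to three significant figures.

46.2 m/s

At the peak v_y = 0, so v_y0 = √(2gH) = √(2 × 9.80 × 78.7) = 39.27 m/s.
v_y0 = v₀ sin θ ⇒ v₀ = 39.27 / sin 58.3° = 46.16 m/s.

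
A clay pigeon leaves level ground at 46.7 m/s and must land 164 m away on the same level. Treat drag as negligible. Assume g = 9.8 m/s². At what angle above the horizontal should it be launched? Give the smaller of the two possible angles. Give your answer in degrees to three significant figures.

From R = (v₀²/g) sin 2θ: sin 2θ = 9.80 × 164 / 2180.9 = 0.7369.
2θ = 47.47° or 180° − 47.47° = 132.5°, so θ = 23.74° or 66.26°.
The smaller angle is 23.74°.

23.7°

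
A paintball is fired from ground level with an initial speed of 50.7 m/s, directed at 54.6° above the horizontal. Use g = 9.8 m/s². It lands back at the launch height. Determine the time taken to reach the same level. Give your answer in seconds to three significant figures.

Components: vₓ = 50.70 cos 54.6° = 29.37 m/s, v_y0 = 50.70 sin 54.6° = 41.33 m/s.
It returns to y = 0 when t = 2 v_y0 / g = 2(41.33)/9.80 = 8.434 s.

8.43 s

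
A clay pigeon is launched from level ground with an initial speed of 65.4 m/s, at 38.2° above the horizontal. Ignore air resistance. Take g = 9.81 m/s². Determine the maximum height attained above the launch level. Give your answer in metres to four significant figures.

Resolve: vₓ = 65.40 cos 38.2° = 51.40 m/s and v_y0 = 65.40 sin 38.2° = 40.44 m/s.
Maximum height: H = v_y0² / (2g) = 40.44² / (2 × 9.81) = 83.37 m.

83.37 m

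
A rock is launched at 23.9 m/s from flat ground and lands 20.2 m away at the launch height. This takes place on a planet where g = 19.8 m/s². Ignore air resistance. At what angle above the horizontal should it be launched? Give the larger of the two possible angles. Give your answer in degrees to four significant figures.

From R = (v₀²/g) sin 2θ: sin 2θ = 19.8 × 20.2 / 571.21 = 0.7002.
2θ = 44.44° or 180° − 44.44° = 135.6°, so θ = 22.22° or 67.78°.
The larger angle is 67.78°.

67.78°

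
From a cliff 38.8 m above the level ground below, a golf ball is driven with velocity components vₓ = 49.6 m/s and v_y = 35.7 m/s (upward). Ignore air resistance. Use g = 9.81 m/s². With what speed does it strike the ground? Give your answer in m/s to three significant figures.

67.1 m/s

With up positive and y = 0 at the ground: y(t) = 38.8 + (35.70) t − 4.905 t². Setting y = 0 and taking the positive root: t = [35.70 + √(35.70² + 2·9.81·38.8)] / 9.81 = (35.70 + 45.12) / 9.81 = 8.238 s.
Vertical velocity at impact: v_y = v_y0 − g t = 35.70 − 9.81 × 8.238 = −45.12 m/s.
Speed: |v| = √(vₓ² + v_y²) = √(49.60² + 45.12²) = 67.05 m/s.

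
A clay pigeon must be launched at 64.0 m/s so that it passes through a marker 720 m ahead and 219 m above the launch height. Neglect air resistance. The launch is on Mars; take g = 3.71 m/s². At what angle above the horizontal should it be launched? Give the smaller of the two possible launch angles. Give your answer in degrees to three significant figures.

41.6°

Trajectory: y = x tanθ − g x² (1 + tan²θ)/(2v₀²). With x = 720, y = 219, v₀ = 64.0, g = 3.71:
234.8 tan²θ − 720 tanθ + (453.8) = 0.
tanθ = [720 ± √(720² − 4 × 234.8 × (453.8))] / (2 × 234.8) = (720 ± 303.8) / 469.5, giving tanθ = 0.8865 or 2.180.
θ = 41.56° or 65.36°; the smaller is 41.56°.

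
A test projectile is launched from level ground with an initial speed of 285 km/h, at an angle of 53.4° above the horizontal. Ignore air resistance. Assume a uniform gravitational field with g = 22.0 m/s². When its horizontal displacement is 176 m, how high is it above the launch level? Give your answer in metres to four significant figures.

Convert: 285 km/h = 285/3.6 = 79.17 m/s.
Components: vₓ = 79.17 cos 53.4° = 47.20 m/s, v_y0 = 79.17 sin 53.4° = 63.56 m/s.
x = vₓ t ⇒ t = 176/47.20 = 3.729 s.
Height: y = v_y0 t − ½ g t² = 63.56 × 3.729 − 11.00 × 3.729² = 237.0 − 152.9 = 84.05 m.

84.05 m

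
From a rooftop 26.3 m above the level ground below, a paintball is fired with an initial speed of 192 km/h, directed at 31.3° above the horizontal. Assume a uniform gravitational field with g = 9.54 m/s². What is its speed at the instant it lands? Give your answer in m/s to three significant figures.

Convert: 192 km/h = 192/3.6 = 53.33 m/s.
Resolve: vₓ = 53.33 cos 31.3° = 45.57 m/s and v_y0 = 53.33 sin 31.3° = 27.71 m/s.
The projectile lands when y = 26.3 + (27.71) t − ½·9.54·t² = 0. Positive root: t = (27.71 + √(27.71² + 2·9.54·26.3)) / 9.54 = (27.71 + 35.63) / 9.54 = 6.639 s.
Vertical velocity at impact: v_y = v_y0 − g t = 27.71 − 9.54 × 6.639 = −35.63 m/s.
Speed: |v| = √(vₓ² + v_y²) = √(45.57² + 35.63²) = 57.85 m/s.

57.8 m/s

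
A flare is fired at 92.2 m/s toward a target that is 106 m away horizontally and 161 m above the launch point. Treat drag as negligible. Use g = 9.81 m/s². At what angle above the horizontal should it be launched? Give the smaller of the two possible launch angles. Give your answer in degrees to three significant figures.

60.6°

Trajectory: y = x tanθ − g x² (1 + tan²θ)/(2v₀²). With x = 106, y = 161, v₀ = 92.2, g = 9.81:
6.483 tan²θ − 106 tanθ + (167.5) = 0.
tanθ = [106 ± √(106² − 4 × 6.483 × (167.5))] / (2 × 6.483) = (106 ± 83.02) / 12.97, giving tanθ = 1.772 or 14.58.
θ = 60.56° or 86.08°; the smaller is 60.56°.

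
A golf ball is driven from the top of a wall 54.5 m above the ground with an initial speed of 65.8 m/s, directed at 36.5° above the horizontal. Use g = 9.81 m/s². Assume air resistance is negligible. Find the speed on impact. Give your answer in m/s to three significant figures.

73.5 m/s

vₓ = 65.80 cos 36.5° = 52.89 m/s; v_y0 = 65.80 sin 36.5° = 39.14 m/s.
The projectile lands when y = 54.5 + (39.14) t − ½·9.81·t² = 0. Positive root: t = (39.14 + √(39.14² + 2·9.81·54.5)) / 9.81 = (39.14 + 51.00) / 9.81 = 9.189 s.
Vertical velocity at impact: v_y = v_y0 − g t = 39.14 − 9.81 × 9.189 = −51.00 m/s.
Speed: |v| = √(vₓ² + v_y²) = √(52.89² + 51.00²) = 73.48 m/s.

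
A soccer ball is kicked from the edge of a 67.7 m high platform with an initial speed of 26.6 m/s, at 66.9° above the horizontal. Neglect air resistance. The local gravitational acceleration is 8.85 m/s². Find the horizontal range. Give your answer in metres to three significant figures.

vₓ = 26.60 cos 66.9° = 10.44 m/s; v_y0 = 26.60 sin 66.9° = 24.47 m/s.
Vertical motion (up positive, ground at y = 0): 4.425 t² − (24.47) t − 67.7 = 0, so t = (24.47 + √(24.47² + 2·8.85·67.7)) / 8.85 = (24.47 + 42.39) / 8.85 = 7.555 s.
Horizontal distance: R = vₓ t = 10.44 × 7.555 = 78.84 m.

78.8 m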